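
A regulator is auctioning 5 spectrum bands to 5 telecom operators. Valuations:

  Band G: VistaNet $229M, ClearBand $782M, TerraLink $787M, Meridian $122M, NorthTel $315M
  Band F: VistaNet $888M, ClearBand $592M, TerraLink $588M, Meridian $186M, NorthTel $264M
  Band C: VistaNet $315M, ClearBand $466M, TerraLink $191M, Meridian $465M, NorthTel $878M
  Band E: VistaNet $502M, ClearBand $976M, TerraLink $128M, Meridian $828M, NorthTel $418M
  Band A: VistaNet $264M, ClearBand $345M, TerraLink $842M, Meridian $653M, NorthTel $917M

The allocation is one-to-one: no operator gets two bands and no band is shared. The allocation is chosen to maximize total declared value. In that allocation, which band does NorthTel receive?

NorthTel receives Band C.

This is the linear assignment problem.
Optimal: VistaNet→Band F ($888M), ClearBand→Band G ($782M), TerraLink→Band A ($842M), Meridian→Band E ($828M), NorthTel→Band C ($878M) — total 888+782+842+828+878 = $4218M.
Column-greedy (each band in turn goes to its best remaining operator) gives $4182M, worse by 36.
Every other assignment is strictly worse.
NorthTel's own top band is Band A ($917M), but forcing NorthTel→Band A and reassigning the rest optimally gives only $4033M — worse by 185.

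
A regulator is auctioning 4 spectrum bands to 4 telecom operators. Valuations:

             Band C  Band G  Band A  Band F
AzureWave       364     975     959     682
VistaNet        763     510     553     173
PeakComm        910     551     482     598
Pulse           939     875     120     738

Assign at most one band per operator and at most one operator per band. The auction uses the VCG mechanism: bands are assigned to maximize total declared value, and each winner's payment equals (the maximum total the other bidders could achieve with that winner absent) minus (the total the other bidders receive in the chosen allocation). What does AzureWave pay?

AzureWave pays $102M.

Efficient allocation: AzureWave→Band A ($959M), VistaNet→Band C ($763M), PeakComm→Band F ($598M), Pulse→Band G ($875M); total welfare W = $3195M.
AzureWave receives Band A at value $959M, so the others get W − 959 = $2236M.
Without AzureWave: best allocation of the remaining 3 bidders over all 4 bands is VistaNet→Band A ($553M), PeakComm→Band C ($910M), Pulse→Band G ($875M), total $2338M.
VCG payment = (others' best without AzureWave) − (others' welfare with AzureWave) = 2338 − 2236 = $102M.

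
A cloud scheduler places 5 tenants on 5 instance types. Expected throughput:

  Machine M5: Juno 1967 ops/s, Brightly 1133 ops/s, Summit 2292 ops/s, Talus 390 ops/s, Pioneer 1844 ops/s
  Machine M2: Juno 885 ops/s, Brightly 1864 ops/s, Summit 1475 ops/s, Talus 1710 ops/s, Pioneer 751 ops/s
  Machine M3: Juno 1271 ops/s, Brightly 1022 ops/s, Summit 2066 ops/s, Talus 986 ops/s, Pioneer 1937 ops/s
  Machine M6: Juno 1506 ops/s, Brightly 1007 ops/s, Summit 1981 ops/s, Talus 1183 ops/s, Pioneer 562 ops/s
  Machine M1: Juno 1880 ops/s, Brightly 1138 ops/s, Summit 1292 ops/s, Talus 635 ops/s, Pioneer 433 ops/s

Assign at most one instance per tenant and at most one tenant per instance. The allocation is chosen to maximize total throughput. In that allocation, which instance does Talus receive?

This is a one-to-one assignment (maximum-weight bipartite matching).
Optimal: Juno→Machine M1 (1880 ops/s), Brightly→Machine M2 (1864 ops/s), Summit→Machine M5 (2292 ops/s), Talus→Machine M6 (1183 ops/s), Pioneer→Machine M3 (1937 ops/s) — total 1880+1864+2292+1183+1937 = 9156 ops/s.
Row-greedy (each tenant in turn takes its best remaining instance) gives 7513 ops/s, worse by 1643.
Talus's own top instance is Machine M2 (1710 ops/s), but forcing Talus→Machine M2 and reassigning the rest optimally gives only 8826 ops/s — worse by 330.

Talus receives Machine M6.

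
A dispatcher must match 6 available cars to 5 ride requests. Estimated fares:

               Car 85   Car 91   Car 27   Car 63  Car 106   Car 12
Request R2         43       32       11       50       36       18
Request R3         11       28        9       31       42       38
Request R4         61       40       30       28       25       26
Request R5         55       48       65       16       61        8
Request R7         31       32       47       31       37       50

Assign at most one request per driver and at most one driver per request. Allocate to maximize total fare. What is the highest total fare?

Optimal: Car 63→Request R2 ($50), Car 106→Request R3 ($42), Car 85→Request R4 ($61), Car 27→Request R5 ($65), Car 12→Request R7 ($50) — total 50+42+61+65+50 = $268.
Row-greedy (each driver in turn takes its best remaining request) gives $248, worse by 20.
Next-best assignment: Car 63→Request R2, Car 12→Request R3, Car 85→Request R4, Car 106→Request R5, Car 27→Request R7 = $257.
Swapping Car 106↔Car 27 (Car 106→Request R5 $61, Car 27→Request R3 $9) loses 37.
No other one-to-one assignment exceeds $268.

Maximum total: $268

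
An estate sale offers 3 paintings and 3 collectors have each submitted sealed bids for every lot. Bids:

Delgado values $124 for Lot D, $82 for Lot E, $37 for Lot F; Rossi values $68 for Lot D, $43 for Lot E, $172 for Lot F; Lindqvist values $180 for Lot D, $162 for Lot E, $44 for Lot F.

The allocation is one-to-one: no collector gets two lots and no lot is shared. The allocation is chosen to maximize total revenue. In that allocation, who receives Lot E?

Lindqvist receives Lot E.

Optimal: Delgado→Lot D ($124), Rossi→Lot F ($172), Lindqvist→Lot E ($162) — total 124+172+162 = $458.
Max-entry greedy (repeatedly take the single best remaining cell) gives $434, worse by 24.
Next-best assignment: Delgado→Lot E, Rossi→Lot F, Lindqvist→Lot D = $434.
Every other assignment is strictly worse.
Lindqvist's own top lot is Lot D ($180), but forcing Lindqvist→Lot D and reassigning the rest optimally gives only $434 — worse by 24.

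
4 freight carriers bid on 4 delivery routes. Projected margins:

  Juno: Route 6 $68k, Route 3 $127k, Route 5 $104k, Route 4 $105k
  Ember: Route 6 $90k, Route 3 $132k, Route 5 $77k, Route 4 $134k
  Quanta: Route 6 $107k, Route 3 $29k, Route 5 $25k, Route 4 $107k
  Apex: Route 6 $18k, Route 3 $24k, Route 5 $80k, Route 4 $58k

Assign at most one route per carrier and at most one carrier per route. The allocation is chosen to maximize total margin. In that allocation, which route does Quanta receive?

Optimal: Juno→Route 3 ($127k), Ember→Route 4 ($134k), Quanta→Route 6 ($107k), Apex→Route 5 ($80k) — total 127+134+107+80 = $448k.
Column-greedy (each route in turn goes to its best remaining carrier) gives $401k, worse by 47.
Next-best assignment: Juno→Route 4, Ember→Route 3, Quanta→Route 6, Apex→Route 5 = $424k.
Swapping Quanta↔Juno (Quanta→Route 3 $29k, Juno→Route 6 $68k) loses 137.
No other one-to-one assignment exceeds $448k.

Quanta receives Route 6.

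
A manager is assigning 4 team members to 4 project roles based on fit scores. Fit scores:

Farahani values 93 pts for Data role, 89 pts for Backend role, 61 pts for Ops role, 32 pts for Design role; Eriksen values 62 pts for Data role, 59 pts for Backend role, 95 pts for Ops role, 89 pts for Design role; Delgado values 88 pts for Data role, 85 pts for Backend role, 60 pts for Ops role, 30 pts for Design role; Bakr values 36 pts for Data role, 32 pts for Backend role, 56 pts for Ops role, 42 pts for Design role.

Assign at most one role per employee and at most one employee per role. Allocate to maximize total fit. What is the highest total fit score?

This is the linear assignment problem.
Optimal: Farahani→Data role (93 pts), Eriksen→Design role (89 pts), Delgado→Backend role (85 pts), Bakr→Ops role (56 pts) — total 93+89+85+56 = 323 pts.
Max-entry greedy (repeatedly take the single best remaining cell) gives 315 pts, worse by 8.
Next-best assignment: Farahani→Backend role, Eriksen→Design role, Delgado→Data role, Bakr→Ops role = 322 pts.
Swapping Delgado↔Bakr (Delgado→Ops role 60 pts, Bakr→Backend role 32 pts) loses 49.
No other one-to-one assignment exceeds 323 pts.

Max total: 323 pts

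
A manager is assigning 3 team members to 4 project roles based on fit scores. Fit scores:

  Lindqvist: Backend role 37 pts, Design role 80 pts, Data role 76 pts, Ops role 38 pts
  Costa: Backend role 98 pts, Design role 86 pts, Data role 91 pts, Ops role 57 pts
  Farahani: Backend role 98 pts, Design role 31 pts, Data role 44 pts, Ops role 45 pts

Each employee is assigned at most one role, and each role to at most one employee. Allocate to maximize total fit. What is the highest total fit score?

Max total: 269 pts

Optimal: Lindqvist→Design role (80 pts), Costa→Data role (91 pts), Farahani→Backend role (98 pts) — total 80+91+98 = 269 pts.
Column-greedy (each role in turn goes to its best remaining employee) gives 222 pts, worse by 47.
No other one-to-one assignment exceeds 269 pts.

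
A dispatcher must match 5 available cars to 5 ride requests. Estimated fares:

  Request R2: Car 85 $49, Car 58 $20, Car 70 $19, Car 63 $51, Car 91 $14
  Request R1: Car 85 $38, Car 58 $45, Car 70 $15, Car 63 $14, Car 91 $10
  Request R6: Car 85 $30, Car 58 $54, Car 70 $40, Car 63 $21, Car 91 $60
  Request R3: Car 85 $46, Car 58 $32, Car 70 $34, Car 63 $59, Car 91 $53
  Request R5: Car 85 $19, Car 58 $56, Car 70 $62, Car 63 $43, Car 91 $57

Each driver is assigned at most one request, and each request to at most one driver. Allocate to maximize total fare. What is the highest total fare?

Max total: $275

This is the linear assignment problem.
Optimal: Car 85→Request R2 ($49), Car 58→Request R1 ($45), Car 70→Request R5 ($62), Car 63→Request R3 ($59), Car 91→Request R6 ($60) — total 49+45+62+59+60 = $275.
Column-greedy (each request in turn goes to its best remaining driver) gives $264, worse by 11.
No other one-to-one assignment exceeds $275.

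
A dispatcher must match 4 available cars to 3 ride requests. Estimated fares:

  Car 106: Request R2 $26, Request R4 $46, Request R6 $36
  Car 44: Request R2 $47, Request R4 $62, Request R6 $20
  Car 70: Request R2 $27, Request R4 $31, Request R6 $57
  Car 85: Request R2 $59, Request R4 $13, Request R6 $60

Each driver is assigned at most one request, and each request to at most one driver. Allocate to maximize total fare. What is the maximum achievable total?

This is the linear assignment problem.
Optimal: Car 85→Request R2 ($59), Car 44→Request R4 ($62), Car 70→Request R6 ($57) — total 59+62+57 = $178.
Max-entry greedy (repeatedly take the single best remaining cell) gives $149, worse by 29.
Next-best assignment: Car 85→Request R2, Car 106→Request R4, Car 70→Request R6 = $162.
Swapping Car 70↔Car 44 (Car 70→Request R4 $31, Car 44→Request R6 $20) loses 68.

Maximum total: $178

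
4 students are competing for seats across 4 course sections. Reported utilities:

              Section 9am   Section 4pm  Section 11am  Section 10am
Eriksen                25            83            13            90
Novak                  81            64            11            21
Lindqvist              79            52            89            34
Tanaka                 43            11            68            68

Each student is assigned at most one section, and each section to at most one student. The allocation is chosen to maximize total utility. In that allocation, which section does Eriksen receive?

Eriksen receives Section 4pm.

This is the linear assignment problem.
Optimal: Eriksen→Section 4pm (83 points), Novak→Section 9am (81 points), Lindqvist→Section 11am (89 points), Tanaka→Section 10am (68 points) — total 83+81+89+68 = 321 points.
Row-greedy (each student in turn takes its best remaining section) gives 271 points, worse by 50.
Next-best assignment: Eriksen→Section 10am, Novak→Section 4pm, Lindqvist→Section 9am, Tanaka→Section 11am = 301 points.
Every other assignment is strictly worse.
Eriksen's own top section is Section 10am (90 points), but forcing Eriksen→Section 10am and reassigning the rest optimally gives only 301 points — worse by 20.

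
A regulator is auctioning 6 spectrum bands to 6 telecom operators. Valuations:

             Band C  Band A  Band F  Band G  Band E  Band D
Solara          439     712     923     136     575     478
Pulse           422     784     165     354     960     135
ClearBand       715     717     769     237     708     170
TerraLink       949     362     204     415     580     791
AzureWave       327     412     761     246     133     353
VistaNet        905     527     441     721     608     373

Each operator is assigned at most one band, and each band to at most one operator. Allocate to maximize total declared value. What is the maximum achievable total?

Optimal: Solara→Band A ($712M), Pulse→Band E ($960M), ClearBand→Band C ($715M), TerraLink→Band D ($791M), AzureWave→Band F ($761M), VistaNet→Band G ($721M) — total 712+960+715+791+761+721 = $4660M.
Row-greedy (each operator in turn takes its best remaining band) gives $4623M, worse by 37.
Swapping ClearBand↔Solara (ClearBand→Band A $717M, Solara→Band C $439M) loses 271.

Maximum total: $4660M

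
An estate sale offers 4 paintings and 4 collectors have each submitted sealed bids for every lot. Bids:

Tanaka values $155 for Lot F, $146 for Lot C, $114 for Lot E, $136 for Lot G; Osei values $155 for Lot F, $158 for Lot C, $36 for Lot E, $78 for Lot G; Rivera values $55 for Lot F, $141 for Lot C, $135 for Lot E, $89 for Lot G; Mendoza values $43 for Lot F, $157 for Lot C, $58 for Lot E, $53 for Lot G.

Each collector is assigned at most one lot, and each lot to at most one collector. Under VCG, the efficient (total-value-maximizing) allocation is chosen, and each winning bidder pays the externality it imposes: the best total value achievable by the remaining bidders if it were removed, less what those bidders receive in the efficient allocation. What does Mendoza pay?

Efficient allocation: Tanaka→Lot G ($136), Osei→Lot F ($155), Rivera→Lot E ($135), Mendoza→Lot C ($157); total welfare W = $583.
Mendoza receives Lot C at value $157, so the others get W − 157 = $426.
Without Mendoza: best allocation of the remaining 3 bidders over all 4 lots is Tanaka→Lot F ($155), Osei→Lot C ($158), Rivera→Lot E ($135), total $448.
VCG payment = (others' best without Mendoza) − (others' welfare with Mendoza) = 448 − 426 = $22.

Mendoza pays $22.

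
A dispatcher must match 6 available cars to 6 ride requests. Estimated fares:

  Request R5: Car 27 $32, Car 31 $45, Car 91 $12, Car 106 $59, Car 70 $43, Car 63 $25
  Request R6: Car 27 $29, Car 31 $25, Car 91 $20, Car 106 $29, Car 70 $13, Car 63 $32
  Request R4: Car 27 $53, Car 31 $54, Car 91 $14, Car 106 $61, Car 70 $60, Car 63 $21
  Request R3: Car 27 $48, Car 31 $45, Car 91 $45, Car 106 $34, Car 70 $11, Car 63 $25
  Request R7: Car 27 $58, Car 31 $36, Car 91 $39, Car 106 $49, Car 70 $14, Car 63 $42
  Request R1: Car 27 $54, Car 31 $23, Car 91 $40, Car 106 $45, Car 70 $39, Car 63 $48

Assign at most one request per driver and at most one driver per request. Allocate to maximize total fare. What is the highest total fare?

Max total: $295

This is a one-to-one assignment (maximum-weight bipartite matching).
Optimal: Car 27→Request R7 ($58), Car 31→Request R6 ($25), Car 91→Request R3 ($45), Car 106→Request R5 ($59), Car 70→Request R4 ($60), Car 63→Request R1 ($48) — total 58+25+45+59+60+48 = $295.
Row-greedy (each driver in turn takes its best remaining request) gives $287, worse by 8.
Next-best assignment: Car 27→Request R7, Car 31→Request R3, Car 91→Request R1, Car 106→Request R5, Car 70→Request R4, Car 63→Request R6 = $294.
Swapping Car 91↔Car 106 (Car 91→Request R5 $12, Car 106→Request R3 $34) loses 58.
Every other assignment is strictly worse.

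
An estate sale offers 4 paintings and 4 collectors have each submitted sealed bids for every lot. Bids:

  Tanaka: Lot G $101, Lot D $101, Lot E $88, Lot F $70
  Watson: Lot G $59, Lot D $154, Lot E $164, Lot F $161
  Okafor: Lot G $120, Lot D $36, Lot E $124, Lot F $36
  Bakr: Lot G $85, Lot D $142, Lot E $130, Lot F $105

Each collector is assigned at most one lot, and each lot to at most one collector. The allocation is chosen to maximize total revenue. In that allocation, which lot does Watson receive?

Watson receives Lot F.

This is a one-to-one assignment (maximum-weight bipartite matching).
Optimal: Tanaka→Lot G ($101), Watson→Lot F ($161), Okafor→Lot E ($124), Bakr→Lot D ($142) — total 101+161+124+142 = $528.
Column-greedy (each lot in turn goes to its best remaining collector) gives $474, worse by 54.
Next-best assignment: Tanaka→Lot D, Watson→Lot F, Okafor→Lot G, Bakr→Lot E = $512.
Watson's own top lot is Lot E ($164), but forcing Watson→Lot E and reassigning the rest optimally gives only $496 — worse by 32.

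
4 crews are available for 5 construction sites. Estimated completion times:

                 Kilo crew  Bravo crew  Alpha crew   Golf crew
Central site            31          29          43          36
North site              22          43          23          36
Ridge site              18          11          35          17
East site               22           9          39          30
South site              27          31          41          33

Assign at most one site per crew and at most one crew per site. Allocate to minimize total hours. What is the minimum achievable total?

Min total: 76 hours

Optimal: Kilo crew→South site (27 hours), Bravo crew→East site (9 hours), Alpha crew→North site (23 hours), Golf crew→Ridge site (17 hours) — total 27+9+23+17 = 76 hours.
Min-entry greedy (repeatedly take the single cheapest remaining cell) gives 89 hours, worse by 13.
Next-best assignment: Kilo crew→Central site, Bravo crew→East site, Alpha crew→North site, Golf crew→Ridge site = 80 hours.
Swapping Bravo crew↔Kilo crew (Bravo crew→South site 31 hours, Kilo crew→East site 22 hours) adds 17.
Every other assignment is strictly worse.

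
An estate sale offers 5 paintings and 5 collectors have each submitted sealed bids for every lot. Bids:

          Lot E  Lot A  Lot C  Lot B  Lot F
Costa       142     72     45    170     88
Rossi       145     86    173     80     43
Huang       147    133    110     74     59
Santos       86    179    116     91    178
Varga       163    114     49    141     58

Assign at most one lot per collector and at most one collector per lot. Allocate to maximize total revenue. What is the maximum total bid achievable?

Maximum total: $817

Optimal: Costa→Lot B ($170), Rossi→Lot C ($173), Huang→Lot A ($133), Santos→Lot F ($178), Varga→Lot E ($163) — total 170+173+133+178+163 = $817.
Swapping Santos↔Costa (Santos→Lot B $91, Costa→Lot F $88) loses 169.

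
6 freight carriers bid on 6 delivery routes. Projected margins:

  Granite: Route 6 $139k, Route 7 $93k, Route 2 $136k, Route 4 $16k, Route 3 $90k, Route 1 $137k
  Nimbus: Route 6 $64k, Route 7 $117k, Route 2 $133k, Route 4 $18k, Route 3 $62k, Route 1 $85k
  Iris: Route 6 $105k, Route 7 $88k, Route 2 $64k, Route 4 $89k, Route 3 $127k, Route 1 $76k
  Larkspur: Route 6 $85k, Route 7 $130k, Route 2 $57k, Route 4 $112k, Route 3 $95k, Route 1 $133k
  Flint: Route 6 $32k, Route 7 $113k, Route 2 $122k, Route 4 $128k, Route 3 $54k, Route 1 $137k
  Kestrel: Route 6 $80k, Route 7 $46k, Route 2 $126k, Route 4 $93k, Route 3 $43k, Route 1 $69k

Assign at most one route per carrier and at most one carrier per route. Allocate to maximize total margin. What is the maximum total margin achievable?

Max total: $770k

Optimal: Granite→Route 6 ($139k), Nimbus→Route 7 ($117k), Iris→Route 3 ($127k), Larkspur→Route 1 ($133k), Flint→Route 4 ($128k), Kestrel→Route 2 ($126k) — total 139+117+127+133+128+126 = $770k.
Max-entry greedy (repeatedly take the single best remaining cell) gives $759k, worse by 11.
Every other assignment is strictly worse.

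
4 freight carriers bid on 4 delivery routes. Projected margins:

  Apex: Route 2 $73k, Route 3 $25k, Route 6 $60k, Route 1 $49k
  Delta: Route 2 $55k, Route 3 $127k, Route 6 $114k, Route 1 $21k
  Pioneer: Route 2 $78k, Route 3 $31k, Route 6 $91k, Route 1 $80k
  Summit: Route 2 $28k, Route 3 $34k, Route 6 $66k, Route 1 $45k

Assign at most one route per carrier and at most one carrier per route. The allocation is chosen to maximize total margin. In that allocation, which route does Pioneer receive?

Treat this as an assignment problem: match each carrier to one route.
Optimal: Apex→Route 2 ($73k), Delta→Route 3 ($127k), Pioneer→Route 1 ($80k), Summit→Route 6 ($66k) — total 73+127+80+66 = $346k.
No other one-to-one assignment exceeds $346k.
Pioneer's own top route is Route 6 ($91k), but forcing Pioneer→Route 6 and reassigning the rest optimally gives only $336k — worse by 10.

Pioneer receives Route 1.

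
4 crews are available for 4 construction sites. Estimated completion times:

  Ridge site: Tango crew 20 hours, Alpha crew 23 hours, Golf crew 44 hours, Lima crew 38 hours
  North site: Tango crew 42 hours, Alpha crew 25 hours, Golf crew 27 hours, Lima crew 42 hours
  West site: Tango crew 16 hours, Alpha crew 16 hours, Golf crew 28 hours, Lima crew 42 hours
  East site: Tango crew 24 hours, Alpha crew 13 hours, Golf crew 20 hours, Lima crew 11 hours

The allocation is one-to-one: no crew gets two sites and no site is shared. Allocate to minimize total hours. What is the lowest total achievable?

Min total: 74 hours

Optimal: Tango crew→Ridge site (20 hours), Alpha crew→West site (16 hours), Golf crew→North site (27 hours), Lima crew→East site (11 hours) — total 20+16+27+11 = 74 hours.
Column-greedy (each site in turn goes to its cheapest remaining crew) gives 84 hours, worse by 10.
Next-best assignment: Tango crew→West site, Alpha crew→Ridge site, Golf crew→North site, Lima crew→East site = 77 hours.
Swapping Tango crew↔Golf crew (Tango crew→North site 42 hours, Golf crew→Ridge site 44 hours) adds 39.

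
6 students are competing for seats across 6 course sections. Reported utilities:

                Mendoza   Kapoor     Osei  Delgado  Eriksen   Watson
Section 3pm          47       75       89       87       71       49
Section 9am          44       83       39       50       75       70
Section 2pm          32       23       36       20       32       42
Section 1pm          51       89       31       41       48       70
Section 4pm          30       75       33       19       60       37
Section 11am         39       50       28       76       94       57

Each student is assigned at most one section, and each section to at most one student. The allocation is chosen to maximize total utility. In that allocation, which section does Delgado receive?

Optimal: Mendoza→Section 2pm (32 points), Kapoor→Section 4pm (75 points), Osei→Section 3pm (89 points), Delgado→Section 11am (76 points), Eriksen→Section 9am (75 points), Watson→Section 1pm (70 points) — total 32+75+89+76+75+70 = 417 points.
Column-greedy (each section in turn goes to its best remaining student) gives 401 points, worse by 16.
Delgado's own top section is Section 3pm (87 points), but forcing Delgado→Section 3pm and reassigning the rest optimally gives only 413 points — worse by 4.

Delgado receives Section 11am.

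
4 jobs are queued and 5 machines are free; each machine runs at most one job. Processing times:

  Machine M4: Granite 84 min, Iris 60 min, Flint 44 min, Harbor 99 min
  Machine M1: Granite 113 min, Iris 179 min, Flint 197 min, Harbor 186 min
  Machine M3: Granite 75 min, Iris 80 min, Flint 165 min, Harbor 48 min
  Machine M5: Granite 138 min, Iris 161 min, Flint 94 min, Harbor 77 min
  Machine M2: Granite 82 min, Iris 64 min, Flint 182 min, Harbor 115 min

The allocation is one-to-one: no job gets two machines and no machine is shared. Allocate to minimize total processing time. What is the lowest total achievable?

Minimum total: 260 min

Optimal: Granite→Machine M3 (75 min), Iris→Machine M2 (64 min), Flint→Machine M4 (44 min), Harbor→Machine M5 (77 min) — total 75+64+44+77 = 260 min.
Column-greedy (each machine in turn goes to its cheapest remaining job) gives 366 min, worse by 106.
Next-best assignment: Granite→Machine M1, Iris→Machine M2, Flint→Machine M4, Harbor→Machine M3 = 269 min.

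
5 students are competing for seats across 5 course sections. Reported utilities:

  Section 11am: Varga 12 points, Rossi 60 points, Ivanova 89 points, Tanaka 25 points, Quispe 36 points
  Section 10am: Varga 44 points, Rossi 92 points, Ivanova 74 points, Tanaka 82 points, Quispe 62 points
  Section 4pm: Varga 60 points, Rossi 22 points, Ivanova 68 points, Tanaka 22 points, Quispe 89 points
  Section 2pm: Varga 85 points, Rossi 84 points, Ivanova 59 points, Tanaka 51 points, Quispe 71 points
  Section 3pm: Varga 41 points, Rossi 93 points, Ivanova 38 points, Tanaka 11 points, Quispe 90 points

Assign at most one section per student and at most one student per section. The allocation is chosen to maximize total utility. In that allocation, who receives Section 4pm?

This is the linear assignment problem.
Optimal: Varga→Section 2pm (85 points), Rossi→Section 3pm (93 points), Ivanova→Section 11am (89 points), Tanaka→Section 10am (82 points), Quispe→Section 4pm (89 points) — total 85+93+89+82+89 = 438 points.
Column-greedy (each section in turn goes to its best remaining student) gives 366 points, worse by 72.
Next-best assignment: Varga→Section 4pm, Rossi→Section 2pm, Ivanova→Section 11am, Tanaka→Section 10am, Quispe→Section 3pm = 405 points.
Checked against all permutations: 438 points is optimal.
Quispe's own top section is Section 3pm (90 points), but forcing Quispe→Section 3pm and reassigning the rest optimally gives only 405 points — worse by 33.

Quispe receives Section 4pm.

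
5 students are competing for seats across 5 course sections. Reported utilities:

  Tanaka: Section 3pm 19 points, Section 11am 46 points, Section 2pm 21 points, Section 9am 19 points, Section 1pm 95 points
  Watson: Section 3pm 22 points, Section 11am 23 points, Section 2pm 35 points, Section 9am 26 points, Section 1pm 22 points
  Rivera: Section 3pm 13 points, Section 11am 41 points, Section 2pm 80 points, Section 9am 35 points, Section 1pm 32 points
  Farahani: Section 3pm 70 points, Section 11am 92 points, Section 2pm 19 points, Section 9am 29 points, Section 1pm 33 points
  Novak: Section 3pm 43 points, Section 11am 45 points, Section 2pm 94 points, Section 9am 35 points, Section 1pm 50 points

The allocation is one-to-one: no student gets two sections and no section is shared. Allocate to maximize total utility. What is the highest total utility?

Treat this as an assignment problem: match each student to one section.
Optimal: Tanaka→Section 1pm (95 points), Watson→Section 3pm (22 points), Rivera→Section 9am (35 points), Farahani→Section 11am (92 points), Novak→Section 2pm (94 points) — total 95+22+35+92+94 = 338 points.
Row-greedy (each student in turn takes its best remaining section) gives 276 points, worse by 62.
Next-best assignment: Tanaka→Section 1pm, Watson→Section 9am, Rivera→Section 2pm, Farahani→Section 11am, Novak→Section 3pm = 336 points.
Swapping Farahani↔Tanaka (Farahani→Section 1pm 33 points, Tanaka→Section 11am 46 points) loses 108.
No other one-to-one assignment exceeds 338 points.

Maximum total: 338 points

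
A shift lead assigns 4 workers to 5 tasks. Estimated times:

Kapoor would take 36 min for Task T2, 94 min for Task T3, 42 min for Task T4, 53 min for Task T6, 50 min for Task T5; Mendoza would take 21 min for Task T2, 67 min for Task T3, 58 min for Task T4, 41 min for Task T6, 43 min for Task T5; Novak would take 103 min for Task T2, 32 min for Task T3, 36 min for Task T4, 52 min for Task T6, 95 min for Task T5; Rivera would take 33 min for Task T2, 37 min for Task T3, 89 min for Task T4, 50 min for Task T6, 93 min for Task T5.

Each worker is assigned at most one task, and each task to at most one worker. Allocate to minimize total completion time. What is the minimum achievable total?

This is a one-to-one assignment (minimum-cost bipartite matching).
Optimal: Kapoor→Task T5 (50 min), Mendoza→Task T2 (21 min), Novak→Task T4 (36 min), Rivera→Task T3 (37 min) — total 50+21+36+37 = 144 min.
Column-greedy (each task in turn goes to its cheapest remaining worker) gives 145 min, worse by 1.
Swapping Novak↔Kapoor (Novak→Task T5 95 min, Kapoor→Task T4 42 min) adds 51.
No other one-to-one assignment undercuts 144 min.

Minimum total: 144 min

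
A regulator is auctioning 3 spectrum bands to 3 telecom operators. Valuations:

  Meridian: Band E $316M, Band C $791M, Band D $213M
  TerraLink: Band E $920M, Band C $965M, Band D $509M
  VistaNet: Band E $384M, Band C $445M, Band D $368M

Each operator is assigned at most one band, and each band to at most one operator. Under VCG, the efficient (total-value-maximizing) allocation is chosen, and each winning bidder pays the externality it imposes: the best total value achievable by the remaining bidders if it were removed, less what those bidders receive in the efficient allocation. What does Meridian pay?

Meridian pays $77M.

Efficient allocation: Meridian→Band C ($791M), TerraLink→Band E ($920M), VistaNet→Band D ($368M); total welfare W = $2079M.
Meridian receives Band C at value $791M, so the others get W − 791 = $1288M.
Without Meridian: best allocation of the remaining 2 bidders over all 3 bands is TerraLink→Band E ($920M), VistaNet→Band C ($445M), total $1365M.
VCG payment = (others' best without Meridian) − (others' welfare with Meridian) = 1365 − 1288 = $77M.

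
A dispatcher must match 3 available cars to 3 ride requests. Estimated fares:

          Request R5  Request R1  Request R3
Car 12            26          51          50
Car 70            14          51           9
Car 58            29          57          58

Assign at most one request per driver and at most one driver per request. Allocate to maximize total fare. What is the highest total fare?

Maximum total: $135

This is the linear assignment problem.
Optimal: Car 12→Request R5 ($26), Car 70→Request R1 ($51), Car 58→Request R3 ($58) — total 26+51+58 = $135.
Row-greedy (each driver in turn takes its best remaining request) gives $123, worse by 12.
Every other assignment is strictly worse.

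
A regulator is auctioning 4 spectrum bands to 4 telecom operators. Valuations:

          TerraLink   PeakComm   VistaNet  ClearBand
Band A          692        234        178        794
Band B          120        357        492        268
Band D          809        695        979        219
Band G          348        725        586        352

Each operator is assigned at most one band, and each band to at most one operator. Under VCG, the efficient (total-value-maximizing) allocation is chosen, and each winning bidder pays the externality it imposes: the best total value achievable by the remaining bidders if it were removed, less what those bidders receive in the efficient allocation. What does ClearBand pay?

ClearBand pays $370M.

Efficient allocation: TerraLink→Band D ($809M), PeakComm→Band G ($725M), VistaNet→Band B ($492M), ClearBand→Band A ($794M); total welfare W = $2820M.
ClearBand receives Band A at value $794M, so the others get W − 794 = $2026M.
Without ClearBand: best allocation of the remaining 3 bidders over all 4 bands is TerraLink→Band A ($692M), PeakComm→Band G ($725M), VistaNet→Band D ($979M), total $2396M.
VCG payment = (others' best without ClearBand) − (others' welfare with ClearBand) = 2396 − 2026 = $370M.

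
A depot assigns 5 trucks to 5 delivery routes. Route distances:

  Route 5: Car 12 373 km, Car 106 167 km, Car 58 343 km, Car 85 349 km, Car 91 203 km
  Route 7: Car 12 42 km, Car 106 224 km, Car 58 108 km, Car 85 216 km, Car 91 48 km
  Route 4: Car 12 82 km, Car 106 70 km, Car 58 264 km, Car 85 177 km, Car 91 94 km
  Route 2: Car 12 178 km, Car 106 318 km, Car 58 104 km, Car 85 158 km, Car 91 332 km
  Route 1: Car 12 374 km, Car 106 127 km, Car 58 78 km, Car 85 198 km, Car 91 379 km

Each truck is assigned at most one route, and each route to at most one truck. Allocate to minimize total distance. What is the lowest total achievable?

Minimum total: 533 km

Optimal: Car 12→Route 4 (82 km), Car 106→Route 5 (167 km), Car 58→Route 1 (78 km), Car 85→Route 2 (158 km), Car 91→Route 7 (48 km) — total 82+167+78+158+48 = 533 km.
No other one-to-one assignment undercuts 533 km.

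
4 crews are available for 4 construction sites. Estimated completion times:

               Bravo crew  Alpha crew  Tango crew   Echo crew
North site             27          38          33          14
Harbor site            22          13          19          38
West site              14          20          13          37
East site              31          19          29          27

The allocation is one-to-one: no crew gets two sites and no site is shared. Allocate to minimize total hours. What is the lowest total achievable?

Treat this as an assignment problem: match each crew to one site.
Optimal: Bravo crew→West site (14 hours), Alpha crew→East site (19 hours), Tango crew→Harbor site (19 hours), Echo crew→North site (14 hours) — total 14+19+19+14 = 66 hours.
Row-greedy (each crew in turn takes its cheapest remaining site) gives 70 hours, worse by 4.
Next-best assignment: Bravo crew→Harbor site, Alpha crew→East site, Tango crew→West site, Echo crew→North site = 68 hours.
Swapping Echo crew↔Bravo crew (Echo crew→West site 37 hours, Bravo crew→North site 27 hours) adds 36.
No other one-to-one assignment undercuts 66 hours.

Min total: 66 hours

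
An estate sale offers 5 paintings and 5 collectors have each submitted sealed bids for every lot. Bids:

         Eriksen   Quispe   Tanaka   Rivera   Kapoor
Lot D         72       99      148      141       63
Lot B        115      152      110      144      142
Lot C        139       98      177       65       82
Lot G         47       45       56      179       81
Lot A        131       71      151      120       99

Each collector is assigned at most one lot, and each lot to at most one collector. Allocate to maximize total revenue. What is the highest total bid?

Maximum total: $728

Optimal: Eriksen→Lot A ($131), Quispe→Lot D ($99), Tanaka→Lot C ($177), Rivera→Lot G ($179), Kapoor→Lot B ($142) — total 131+99+177+179+142 = $728.
Column-greedy (each lot in turn goes to its best remaining collector) gives $717, worse by 11.
Next-best assignment: Eriksen→Lot C, Quispe→Lot B, Tanaka→Lot D, Rivera→Lot G, Kapoor→Lot A = $717.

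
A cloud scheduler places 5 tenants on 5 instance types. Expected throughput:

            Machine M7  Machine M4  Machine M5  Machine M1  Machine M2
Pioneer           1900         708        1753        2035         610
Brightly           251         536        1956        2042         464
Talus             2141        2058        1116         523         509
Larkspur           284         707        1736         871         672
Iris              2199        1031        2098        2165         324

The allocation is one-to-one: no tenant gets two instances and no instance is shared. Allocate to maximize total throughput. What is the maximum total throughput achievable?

Maximum total: 8920 ops/s

Optimal: Pioneer→Machine M1 (2035 ops/s), Brightly→Machine M5 (1956 ops/s), Talus→Machine M4 (2058 ops/s), Larkspur→Machine M2 (672 ops/s), Iris→Machine M7 (2199 ops/s) — total 2035+1956+2058+672+2199 = 8920 ops/s.
Row-greedy (each tenant in turn takes its best remaining instance) gives 7163 ops/s, worse by 1757.
Checked against all permutations: 8920 ops/s is optimal.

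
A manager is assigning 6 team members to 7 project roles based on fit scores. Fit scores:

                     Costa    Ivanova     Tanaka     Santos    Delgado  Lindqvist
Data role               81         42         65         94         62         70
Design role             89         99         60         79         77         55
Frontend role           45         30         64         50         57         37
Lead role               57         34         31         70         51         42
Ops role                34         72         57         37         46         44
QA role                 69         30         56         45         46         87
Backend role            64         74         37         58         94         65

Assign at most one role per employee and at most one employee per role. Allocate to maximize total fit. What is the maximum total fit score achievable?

Maximum total: 500 pts

Optimal: Costa→Design role (89 pts), Ivanova→Ops role (72 pts), Tanaka→Frontend role (64 pts), Santos→Data role (94 pts), Delgado→Backend role (94 pts), Lindqvist→QA role (87 pts) — total 89+72+64+94+94+87 = 500 pts.
Column-greedy (each role in turn goes to its best remaining employee) gives 447 pts, worse by 53.
No other one-to-one assignment exceeds 500 pts.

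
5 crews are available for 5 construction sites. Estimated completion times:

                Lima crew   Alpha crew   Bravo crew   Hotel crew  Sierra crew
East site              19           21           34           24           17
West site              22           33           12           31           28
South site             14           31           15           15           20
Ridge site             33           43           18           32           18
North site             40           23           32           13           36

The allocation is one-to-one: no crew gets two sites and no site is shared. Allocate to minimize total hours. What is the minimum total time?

Minimum total: 78 hours

This is the linear assignment problem.
Optimal: Lima crew→South site (14 hours), Alpha crew→East site (21 hours), Bravo crew→West site (12 hours), Hotel crew→North site (13 hours), Sierra crew→Ridge site (18 hours) — total 14+21+12+13+18 = 78 hours.
Column-greedy (each site in turn goes to its cheapest remaining crew) gives 98 hours, worse by 20.
Next-best assignment: Lima crew→East site, Alpha crew→North site, Bravo crew→West site, Hotel crew→South site, Sierra crew→Ridge site = 87 hours.
Swapping Sierra crew↔Lima crew (Sierra crew→South site 20 hours, Lima crew→Ridge site 33 hours) adds 21.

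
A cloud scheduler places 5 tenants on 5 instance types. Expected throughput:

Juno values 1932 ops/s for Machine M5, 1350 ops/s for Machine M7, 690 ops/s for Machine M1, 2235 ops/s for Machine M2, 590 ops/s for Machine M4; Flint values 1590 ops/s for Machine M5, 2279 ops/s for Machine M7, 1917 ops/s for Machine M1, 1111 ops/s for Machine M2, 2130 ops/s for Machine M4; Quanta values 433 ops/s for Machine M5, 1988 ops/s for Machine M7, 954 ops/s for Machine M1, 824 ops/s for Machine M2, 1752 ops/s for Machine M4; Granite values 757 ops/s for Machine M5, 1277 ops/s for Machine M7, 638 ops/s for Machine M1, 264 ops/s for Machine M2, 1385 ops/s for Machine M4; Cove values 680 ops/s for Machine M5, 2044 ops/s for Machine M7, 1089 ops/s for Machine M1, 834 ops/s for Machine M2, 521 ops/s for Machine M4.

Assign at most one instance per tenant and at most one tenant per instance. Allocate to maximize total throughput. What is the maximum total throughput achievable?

Max total: 8705 ops/s

This is the linear assignment problem.
Optimal: Juno→Machine M2 (2235 ops/s), Flint→Machine M1 (1917 ops/s), Quanta→Machine M4 (1752 ops/s), Granite→Machine M5 (757 ops/s), Cove→Machine M7 (2044 ops/s) — total 2235+1917+1752+757+2044 = 8705 ops/s.
Max-entry greedy (repeatedly take the single best remaining cell) gives 8112 ops/s, worse by 593.
Next-best assignment: Juno→Machine M2, Flint→Machine M5, Quanta→Machine M7, Granite→Machine M4, Cove→Machine M1 = 8287 ops/s.
Every other assignment is strictly worse.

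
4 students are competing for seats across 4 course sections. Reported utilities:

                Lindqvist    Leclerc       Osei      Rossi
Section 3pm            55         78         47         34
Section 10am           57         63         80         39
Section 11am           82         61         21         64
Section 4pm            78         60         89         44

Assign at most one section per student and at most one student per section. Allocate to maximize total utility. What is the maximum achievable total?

Max total: 300 points

This is the linear assignment problem.
Optimal: Lindqvist→Section 4pm (78 points), Leclerc→Section 3pm (78 points), Osei→Section 10am (80 points), Rossi→Section 11am (64 points) — total 78+78+80+64 = 300 points.
Max-entry greedy (repeatedly take the single best remaining cell) gives 288 points, worse by 12.
Swapping Rossi↔Leclerc (Rossi→Section 3pm 34 points, Leclerc→Section 11am 61 points) loses 47.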